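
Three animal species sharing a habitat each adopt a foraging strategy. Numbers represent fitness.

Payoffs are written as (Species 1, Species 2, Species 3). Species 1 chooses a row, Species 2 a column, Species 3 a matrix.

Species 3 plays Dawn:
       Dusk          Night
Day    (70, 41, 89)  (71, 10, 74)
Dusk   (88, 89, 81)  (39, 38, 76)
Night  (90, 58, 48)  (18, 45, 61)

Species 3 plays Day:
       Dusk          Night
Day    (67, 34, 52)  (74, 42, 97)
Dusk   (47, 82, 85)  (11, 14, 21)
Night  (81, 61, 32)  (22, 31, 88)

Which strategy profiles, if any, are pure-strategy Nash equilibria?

Pure-strategy Nash equilibria: (Day, Night, Day), (Night, Dusk, Dawn)

Species 1 against (Dusk, Dawn): payoffs 70, 88, 90 → best response Night.
Species 1 against (Dusk, Day): payoffs 67, 47, 81 → best response Night.
Species 1 against (Night, Dawn): payoffs 71, 39, 18 → best response Day.
Species 1 against (Night, Day): payoffs 74, 11, 22 → best response Day.
Species 2 against (Day, Dawn): payoffs 41, 10 → best response Dusk.
Species 2 against (Day, Day): payoffs 34, 42 → best response Night.
Species 2 against (Dusk, Dawn): payoffs 89, 38 → best response Dusk.
Species 2 against (Dusk, Day): payoffs 82, 14 → best response Dusk.
Species 2 against (Night, Dawn): payoffs 58, 45 → best response Dusk.
Species 2 against (Night, Day): payoffs 61, 31 → best response Dusk.
Species 3 against (Day, Dusk): payoffs 89, 52 → best response Dawn.
Species 3 against (Day, Night): payoffs 74, 97 → best response Day.
Species 3 against (Dusk, Dusk): payoffs 81, 85 → best response Day.
Species 3 against (Dusk, Night): payoffs 76, 21 → best response Dawn.
Species 3 against (Night, Dusk): payoffs 48, 32 → best response Dawn.
Species 3 against (Night, Night): payoffs 61, 88 → best response Day.
Mutual best responses: (Day, Night, Day); (Night, Dusk, Dawn).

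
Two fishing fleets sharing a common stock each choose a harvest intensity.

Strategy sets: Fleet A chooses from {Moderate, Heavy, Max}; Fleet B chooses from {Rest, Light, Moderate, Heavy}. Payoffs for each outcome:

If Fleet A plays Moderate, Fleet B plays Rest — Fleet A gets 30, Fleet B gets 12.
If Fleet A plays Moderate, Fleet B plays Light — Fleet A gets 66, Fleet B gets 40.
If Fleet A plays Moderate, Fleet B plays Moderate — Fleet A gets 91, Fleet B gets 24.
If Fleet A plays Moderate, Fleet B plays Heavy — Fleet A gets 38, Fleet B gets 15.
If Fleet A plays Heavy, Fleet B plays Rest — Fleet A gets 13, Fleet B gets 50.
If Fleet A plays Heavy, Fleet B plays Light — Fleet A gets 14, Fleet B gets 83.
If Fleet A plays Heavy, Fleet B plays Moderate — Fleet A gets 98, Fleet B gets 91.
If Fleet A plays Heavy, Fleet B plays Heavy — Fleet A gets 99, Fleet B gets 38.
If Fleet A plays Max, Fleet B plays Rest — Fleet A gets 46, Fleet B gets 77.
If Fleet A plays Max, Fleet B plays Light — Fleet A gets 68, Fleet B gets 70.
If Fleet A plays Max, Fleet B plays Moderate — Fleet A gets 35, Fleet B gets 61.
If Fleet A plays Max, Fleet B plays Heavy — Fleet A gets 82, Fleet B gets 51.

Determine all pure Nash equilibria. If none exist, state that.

(Heavy, Moderate); (Max, Rest)

For each strategy profile, look for a profitable unilateral deviation.
(Moderate, Rest): Fleet A can switch to Max (30 → 46). Not NE.
(Moderate, Light): Fleet A can switch to Max (66 → 68). Not NE.
(Moderate, Moderate): Fleet A can switch to Heavy (91 → 98). Not NE.
(Moderate, Heavy): Fleet A can switch to Heavy (38 → 99). Not NE.
(Heavy, Rest): Fleet A can switch to Moderate (13 → 30). Not NE.
(Heavy, Light): Fleet A can switch to Moderate (14 → 66). Not NE.
(Heavy, Moderate): Fleet A gets 98, best alternative 91; Fleet B gets 91, best alternative 83. No profitable deviation — NE.
(Max, Rest): Fleet A gets 46, best alternative 30; Fleet B gets 77, best alternative 70. No profitable deviation — NE.
(The remaining 4 profiles each have a profitable deviation by the same check.)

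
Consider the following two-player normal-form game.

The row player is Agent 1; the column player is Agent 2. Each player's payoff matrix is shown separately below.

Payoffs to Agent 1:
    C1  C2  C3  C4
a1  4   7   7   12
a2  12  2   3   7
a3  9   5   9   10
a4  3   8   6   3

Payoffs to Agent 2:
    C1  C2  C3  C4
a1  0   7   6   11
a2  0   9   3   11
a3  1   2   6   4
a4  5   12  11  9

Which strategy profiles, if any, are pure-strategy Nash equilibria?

For each player, find the best response to each opponent profile; mutual best responses are the pure NE.
Agent 1 against C1: payoffs 4, 12, 9, 3 → best response a2.
Agent 1 against C2: payoffs 7, 2, 5, 8 → best response a4.
Agent 1 against C3: payoffs 7, 3, 9, 6 → best response a3.
Agent 1 against C4: payoffs 12, 7, 10, 3 → best response a1.
Agent 2 against a1: payoffs 0, 7, 6, 11 → best response C4.
Agent 2 against a2: payoffs 0, 9, 3, 11 → best response C4.
Agent 2 against a3: payoffs 1, 2, 6, 4 → best response C3.
Agent 2 against a4: payoffs 5, 12, 11, 9 → best response C2.
Mutual best responses: (a1, C4); (a3, C3); (a4, C2).

The pure Nash equilibria are (a1, C4), (a3, C3), (a4, C2).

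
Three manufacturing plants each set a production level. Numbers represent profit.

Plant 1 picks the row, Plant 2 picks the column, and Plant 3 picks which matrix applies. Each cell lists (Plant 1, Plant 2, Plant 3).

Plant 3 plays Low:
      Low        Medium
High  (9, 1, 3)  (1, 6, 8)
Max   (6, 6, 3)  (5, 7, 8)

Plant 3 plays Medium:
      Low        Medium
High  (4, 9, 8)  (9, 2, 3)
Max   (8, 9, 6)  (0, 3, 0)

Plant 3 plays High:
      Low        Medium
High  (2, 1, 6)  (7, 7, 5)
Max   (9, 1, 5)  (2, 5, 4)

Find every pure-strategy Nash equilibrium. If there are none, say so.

(Max, Low, Medium); (Max, Medium, Low)

Check each profile: it is a Nash equilibrium iff no player can strictly gain by switching unilaterally.
(High, Low, Low): Plant 2 can switch to Medium (1 → 6). Not NE.
(High, Low, Medium): Plant 1 can switch to Max (4 → 8). Not NE.
(High, Low, High): Plant 1 can switch to Max (2 → 9). Not NE.
(High, Medium, Low): Plant 1 can switch to Max (1 → 5). Not NE.
(High, Medium, Medium): Plant 2 can switch to Low (2 → 9). Not NE.
(High, Medium, High): Plant 3 can switch to Low (5 → 8). Not NE.
(Max, Low, Low): Plant 1 can switch to High (6 → 9). Not NE.
(Max, Low, Medium): Plant 1 gets 8, best alternative 4; Plant 2 gets 9, best alternative 3; Plant 3 gets 6, best alternative 5. No profitable deviation — NE.
(Max, Low, High): Plant 2 can switch to Medium (1 → 5). Not NE.
(Max, Medium, Low): Plant 1 gets 5, best alternative 1; Plant 2 gets 7, best alternative 6; Plant 3 gets 8, best alternative 4. No profitable deviation — NE.
(Max, Medium, Medium): Plant 1 can switch to High (0 → 9). Not NE.
(Max, Medium, High): Plant 1 can switch to High (2 → 7). Not NE.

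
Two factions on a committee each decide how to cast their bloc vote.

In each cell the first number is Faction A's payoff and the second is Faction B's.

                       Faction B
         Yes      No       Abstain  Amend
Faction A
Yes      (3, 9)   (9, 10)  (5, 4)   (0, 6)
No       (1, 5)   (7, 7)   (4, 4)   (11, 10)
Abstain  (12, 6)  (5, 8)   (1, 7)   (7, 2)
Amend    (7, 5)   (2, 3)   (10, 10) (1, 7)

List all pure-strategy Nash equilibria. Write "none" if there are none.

(Yes, No) and (No, Amend) and (Amend, Abstain)

For each player, find the best response to each opponent profile; mutual best responses are the pure NE.
Faction A against Yes: payoffs 3, 1, 12, 7 → best response Abstain.
Faction A against No: payoffs 9, 7, 5, 2 → best response Yes.
Faction A against Abstain: payoffs 5, 4, 1, 10 → best response Amend.
Faction A against Amend: payoffs 0, 11, 7, 1 → best response No.
Faction B against Yes: payoffs 9, 10, 4, 6 → best response No.
Faction B against No: payoffs 5, 7, 4, 10 → best response Amend.
Faction B against Abstain: payoffs 6, 8, 7, 2 → best response No.
Faction B against Amend: payoffs 5, 3, 10, 7 → best response Abstain.
Mutual best responses: (Yes, No); (No, Amend); (Amend, Abstain).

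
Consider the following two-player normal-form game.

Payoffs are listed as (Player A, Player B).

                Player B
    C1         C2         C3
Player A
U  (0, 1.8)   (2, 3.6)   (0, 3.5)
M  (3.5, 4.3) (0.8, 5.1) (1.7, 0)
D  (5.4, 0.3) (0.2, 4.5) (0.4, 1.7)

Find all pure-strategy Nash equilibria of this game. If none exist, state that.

Player A against C1: payoffs 0, 3.5, 5.4 → best response D.
Player A against C2: payoffs 2, 0.8, 0.2 → best response U.
Player A against C3: payoffs 0, 1.7, 0.4 → best response M.
Player B against U: payoffs 1.8, 3.6, 3.5 → best response C2.
Player B against M: payoffs 4.3, 5.1, 0 → best response C2.
Player B against D: payoffs 0.3, 4.5, 1.7 → best response C2.
Mutual best responses: (U, C2).

The unique pure-strategy Nash equilibrium is (U, C2).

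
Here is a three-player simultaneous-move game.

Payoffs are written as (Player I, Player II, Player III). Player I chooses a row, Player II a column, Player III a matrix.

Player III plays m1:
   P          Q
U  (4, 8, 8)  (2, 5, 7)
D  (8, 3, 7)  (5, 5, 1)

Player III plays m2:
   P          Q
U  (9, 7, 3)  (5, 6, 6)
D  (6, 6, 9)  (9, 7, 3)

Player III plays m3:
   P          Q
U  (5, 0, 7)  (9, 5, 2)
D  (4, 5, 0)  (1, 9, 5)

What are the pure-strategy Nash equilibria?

No pure-strategy Nash equilibrium.

Player I against (P, m1): payoffs 4, 8 → best response D.
Player I against (P, m2): payoffs 9, 6 → best response U.
Player I against (P, m3): payoffs 5, 4 → best response U.
Player I against (Q, m1): payoffs 2, 5 → best response D.
Player I against (Q, m2): payoffs 5, 9 → best response D.
Player I against (Q, m3): payoffs 9, 1 → best response U.
Player II against (U, m1): payoffs 8, 5 → best response P.
Player II against (U, m2): payoffs 7, 6 → best response P.
Player II against (U, m3): payoffs 0, 5 → best response Q.
Player II against (D, m1): payoffs 3, 5 → best response Q.
Player II against (D, m2): payoffs 6, 7 → best response Q.
Player II against (D, m3): payoffs 5, 9 → best response Q.
Player III against (U, P): payoffs 8, 3, 7 → best response m1.
Player III against (U, Q): payoffs 7, 6, 2 → best response m1.
Player III against (D, P): payoffs 7, 9, 0 → best response m2.
Player III against (D, Q): payoffs 1, 3, 5 → best response m3.
No profile is a mutual best response for all players.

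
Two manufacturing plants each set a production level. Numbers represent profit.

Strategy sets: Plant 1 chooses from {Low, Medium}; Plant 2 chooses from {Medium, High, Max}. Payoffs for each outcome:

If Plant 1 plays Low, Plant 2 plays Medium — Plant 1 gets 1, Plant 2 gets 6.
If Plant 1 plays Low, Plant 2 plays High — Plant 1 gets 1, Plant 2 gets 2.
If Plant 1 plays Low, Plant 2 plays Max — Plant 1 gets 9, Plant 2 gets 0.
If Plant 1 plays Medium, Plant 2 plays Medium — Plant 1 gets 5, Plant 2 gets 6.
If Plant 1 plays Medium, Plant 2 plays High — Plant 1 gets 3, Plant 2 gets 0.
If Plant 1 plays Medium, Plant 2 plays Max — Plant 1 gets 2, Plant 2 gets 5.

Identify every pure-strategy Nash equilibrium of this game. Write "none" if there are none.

(Medium, Medium)

Plant 1 against Medium: payoffs 1, 5 → best response Medium.
Plant 1 against High: payoffs 1, 3 → best response Medium.
Plant 1 against Max: payoffs 9, 2 → best response Low.
Plant 2 against Low: payoffs 6, 2, 0 → best response Medium.
Plant 2 against Medium: payoffs 6, 0, 5 → best response Medium.
Mutual best responses: (Medium, Medium).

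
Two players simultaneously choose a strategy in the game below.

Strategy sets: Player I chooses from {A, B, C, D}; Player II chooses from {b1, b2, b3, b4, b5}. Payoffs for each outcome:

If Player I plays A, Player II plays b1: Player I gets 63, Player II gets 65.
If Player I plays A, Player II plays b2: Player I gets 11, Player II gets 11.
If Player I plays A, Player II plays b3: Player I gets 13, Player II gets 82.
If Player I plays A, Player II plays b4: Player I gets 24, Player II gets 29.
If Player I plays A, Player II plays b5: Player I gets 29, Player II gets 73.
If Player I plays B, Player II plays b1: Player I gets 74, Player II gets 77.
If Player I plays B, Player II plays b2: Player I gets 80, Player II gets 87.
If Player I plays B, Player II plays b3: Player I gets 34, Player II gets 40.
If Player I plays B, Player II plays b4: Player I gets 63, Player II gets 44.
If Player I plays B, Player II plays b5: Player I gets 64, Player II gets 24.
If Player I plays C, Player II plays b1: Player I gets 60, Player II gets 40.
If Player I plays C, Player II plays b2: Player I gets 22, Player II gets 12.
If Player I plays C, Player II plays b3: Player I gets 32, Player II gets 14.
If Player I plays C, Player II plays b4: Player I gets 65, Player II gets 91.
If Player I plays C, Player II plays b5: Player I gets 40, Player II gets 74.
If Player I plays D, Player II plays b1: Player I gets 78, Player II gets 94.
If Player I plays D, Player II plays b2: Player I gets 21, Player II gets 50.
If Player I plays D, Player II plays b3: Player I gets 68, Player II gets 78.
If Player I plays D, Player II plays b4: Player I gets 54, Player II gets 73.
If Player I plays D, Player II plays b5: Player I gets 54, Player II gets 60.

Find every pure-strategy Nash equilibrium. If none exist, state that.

For each player, find the best response to each opponent profile; mutual best responses are the pure NE.
Player I against b1: payoffs 63, 74, 60, 78 → best response D.
Player I against b2: payoffs 11, 80, 22, 21 → best response B.
Player I against b3: payoffs 13, 34, 32, 68 → best response D.
Player I against b4: payoffs 24, 63, 65, 54 → best response C.
Player I against b5: payoffs 29, 64, 40, 54 → best response B.
Player II against A: payoffs 65, 11, 82, 29, 73 → best response b3.
Player II against B: payoffs 77, 87, 40, 44, 24 → best response b2.
Player II against C: payoffs 40, 12, 14, 91, 74 → best response b4.
Player II against D: payoffs 94, 50, 78, 73, 60 → best response b1.
Mutual best responses: (B, b2); (C, b4); (D, b1).

(B, b2), (C, b4), (D, b1)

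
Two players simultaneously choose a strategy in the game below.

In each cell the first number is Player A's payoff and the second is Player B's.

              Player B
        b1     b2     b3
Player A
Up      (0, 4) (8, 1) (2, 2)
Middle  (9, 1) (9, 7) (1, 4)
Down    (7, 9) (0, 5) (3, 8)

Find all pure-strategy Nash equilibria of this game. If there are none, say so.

(Up, b1): Player A can switch to Middle (0 → 9). Not NE.
(Up, b2): Player A can switch to Middle (8 → 9). Not NE.
(Up, b3): Player A can switch to Down (2 → 3). Not NE.
(Middle, b1): Player B can switch to b2 (1 → 7). Not NE.
(Middle, b2): Player A gets 9, best alternative 8; Player B gets 7, best alternative 4. No profitable deviation — NE.
(Middle, b3): Player A can switch to Up (1 → 2). Not NE.
(Down, b1): Player A can switch to Middle (7 → 9). Not NE.
(The remaining 2 profiles each have a profitable deviation by the same check.)

(Middle, b2)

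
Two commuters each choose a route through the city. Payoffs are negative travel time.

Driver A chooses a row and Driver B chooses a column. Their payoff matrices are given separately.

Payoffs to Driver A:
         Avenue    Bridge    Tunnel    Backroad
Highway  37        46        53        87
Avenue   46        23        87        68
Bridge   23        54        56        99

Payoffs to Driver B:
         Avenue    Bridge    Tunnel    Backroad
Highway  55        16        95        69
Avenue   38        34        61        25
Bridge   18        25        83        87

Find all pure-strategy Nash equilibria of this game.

Pure-strategy Nash equilibria: (Avenue, Tunnel); (Bridge, Backroad)

Mark each player's best response to every combination of opponents' strategies; a profile where every player is best-responding is a pure Nash equilibrium.
Driver A against Avenue: payoffs 37, 46, 23 → best response Avenue.
Driver A against Bridge: payoffs 46, 23, 54 → best response Bridge.
Driver A against Tunnel: payoffs 53, 87, 56 → best response Avenue.
Driver A against Backroad: payoffs 87, 68, 99 → best response Bridge.
Driver B against Highway: payoffs 55, 16, 95, 69 → best response Tunnel.
Driver B against Avenue: payoffs 38, 34, 61, 25 → best response Tunnel.
Driver B against Bridge: payoffs 18, 25, 83, 87 → best response Backroad.
Mutual best responses: (Avenue, Tunnel); (Bridge, Backroad).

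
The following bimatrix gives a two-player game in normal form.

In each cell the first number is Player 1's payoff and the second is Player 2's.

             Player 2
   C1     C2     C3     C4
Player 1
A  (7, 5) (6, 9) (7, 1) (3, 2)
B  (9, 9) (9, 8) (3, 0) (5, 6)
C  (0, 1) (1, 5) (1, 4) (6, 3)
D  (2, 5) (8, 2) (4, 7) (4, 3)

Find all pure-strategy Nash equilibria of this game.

For each player, find the best response to each opponent profile; mutual best responses are the pure NE.
Player 1 against C1: payoffs 7, 9, 0, 2 → best response B.
Player 1 against C2: payoffs 6, 9, 1, 8 → best response B.
Player 1 against C3: payoffs 7, 3, 1, 4 → best response A.
Player 1 against C4: payoffs 3, 5, 6, 4 → best response C.
Player 2 against A: payoffs 5, 9, 1, 2 → best response C2.
Player 2 against B: payoffs 9, 8, 0, 6 → best response C1.
Player 2 against C: payoffs 1, 5, 4, 3 → best response C2.
Player 2 against D: payoffs 5, 2, 7, 3 → best response C3.
Mutual best responses: (B, C1).

(B, C1)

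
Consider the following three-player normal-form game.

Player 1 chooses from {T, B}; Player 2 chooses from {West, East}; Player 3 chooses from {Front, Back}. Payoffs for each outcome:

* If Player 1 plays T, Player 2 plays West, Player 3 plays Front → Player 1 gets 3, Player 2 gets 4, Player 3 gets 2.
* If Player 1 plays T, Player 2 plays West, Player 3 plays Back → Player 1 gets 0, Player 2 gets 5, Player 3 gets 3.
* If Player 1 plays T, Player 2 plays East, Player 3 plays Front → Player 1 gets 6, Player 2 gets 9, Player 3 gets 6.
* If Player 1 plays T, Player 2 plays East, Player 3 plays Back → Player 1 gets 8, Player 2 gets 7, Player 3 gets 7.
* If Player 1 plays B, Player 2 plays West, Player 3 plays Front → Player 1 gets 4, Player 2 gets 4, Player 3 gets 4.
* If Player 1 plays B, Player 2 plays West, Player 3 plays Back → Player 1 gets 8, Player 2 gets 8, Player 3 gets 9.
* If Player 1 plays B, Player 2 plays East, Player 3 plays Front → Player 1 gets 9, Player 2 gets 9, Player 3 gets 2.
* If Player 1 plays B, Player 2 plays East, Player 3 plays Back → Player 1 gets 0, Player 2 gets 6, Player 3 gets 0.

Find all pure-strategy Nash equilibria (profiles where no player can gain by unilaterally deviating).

The pure Nash equilibria are (T, East, Back), (B, West, Back), (B, East, Front).

(T, West, Front): Player 1 can switch to B (3 → 4). Not NE.
(T, West, Back): Player 1 can switch to B (0 → 8). Not NE.
(T, East, Front): Player 1 can switch to B (6 → 9). Not NE.
(T, East, Back): Player 1 gets 8, best alternative 0; Player 2 gets 7, best alternative 5; Player 3 gets 7, best alternative 6. No profitable deviation — NE.
(B, West, Front): Player 2 can switch to East (4 → 9). Not NE.
(B, West, Back): Player 1 gets 8, best alternative 0; Player 2 gets 8, best alternative 6; Player 3 gets 9, best alternative 4. No profitable deviation — NE.
(B, East, Front): Player 1 gets 9, best alternative 6; Player 2 gets 9, best alternative 4; Player 3 gets 2, best alternative 0. No profitable deviation — NE.
(B, East, Back): Player 1 can switch to T (0 → 8). Not NE.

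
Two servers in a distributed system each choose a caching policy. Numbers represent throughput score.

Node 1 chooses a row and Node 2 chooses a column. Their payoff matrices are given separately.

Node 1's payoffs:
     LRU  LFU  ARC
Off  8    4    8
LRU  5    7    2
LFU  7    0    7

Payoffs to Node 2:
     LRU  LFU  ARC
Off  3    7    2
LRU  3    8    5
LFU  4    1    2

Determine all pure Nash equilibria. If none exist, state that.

Node 1 against LRU: payoffs 8, 5, 7 → best response Off.
Node 1 against LFU: payoffs 4, 7, 0 → best response LRU.
Node 1 against ARC: payoffs 8, 2, 7 → best response Off.
Node 2 against Off: payoffs 3, 7, 2 → best response LFU.
Node 2 against LRU: payoffs 3, 8, 5 → best response LFU.
Node 2 against LFU: payoffs 4, 1, 2 → best response LRU.
Mutual best responses: (LRU, LFU).

The unique pure-strategy Nash equilibrium is (LRU, LFU).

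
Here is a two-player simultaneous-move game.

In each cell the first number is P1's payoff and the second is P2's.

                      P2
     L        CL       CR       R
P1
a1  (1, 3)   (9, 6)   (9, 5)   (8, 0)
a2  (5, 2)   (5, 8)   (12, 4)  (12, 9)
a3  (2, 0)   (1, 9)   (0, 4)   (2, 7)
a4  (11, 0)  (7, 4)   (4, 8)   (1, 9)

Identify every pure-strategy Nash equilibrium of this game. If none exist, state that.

Pure-strategy Nash equilibria: (a1, CL) and (a2, R)

For each player, find the best response to each opponent profile; mutual best responses are the pure NE.
P1 against L: payoffs 1, 5, 2, 11 → best response a4.
P1 against CL: payoffs 9, 5, 1, 7 → best response a1.
P1 against CR: payoffs 9, 12, 0, 4 → best response a2.
P1 against R: payoffs 8, 12, 2, 1 → best response a2.
P2 against a1: payoffs 3, 6, 5, 0 → best response CL.
P2 against a2: payoffs 2, 8, 4, 9 → best response R.
P2 against a3: payoffs 0, 9, 4, 7 → best response CL.
P2 against a4: payoffs 0, 4, 8, 9 → best response R.
Mutual best responses: (a1, CL); (a2, R).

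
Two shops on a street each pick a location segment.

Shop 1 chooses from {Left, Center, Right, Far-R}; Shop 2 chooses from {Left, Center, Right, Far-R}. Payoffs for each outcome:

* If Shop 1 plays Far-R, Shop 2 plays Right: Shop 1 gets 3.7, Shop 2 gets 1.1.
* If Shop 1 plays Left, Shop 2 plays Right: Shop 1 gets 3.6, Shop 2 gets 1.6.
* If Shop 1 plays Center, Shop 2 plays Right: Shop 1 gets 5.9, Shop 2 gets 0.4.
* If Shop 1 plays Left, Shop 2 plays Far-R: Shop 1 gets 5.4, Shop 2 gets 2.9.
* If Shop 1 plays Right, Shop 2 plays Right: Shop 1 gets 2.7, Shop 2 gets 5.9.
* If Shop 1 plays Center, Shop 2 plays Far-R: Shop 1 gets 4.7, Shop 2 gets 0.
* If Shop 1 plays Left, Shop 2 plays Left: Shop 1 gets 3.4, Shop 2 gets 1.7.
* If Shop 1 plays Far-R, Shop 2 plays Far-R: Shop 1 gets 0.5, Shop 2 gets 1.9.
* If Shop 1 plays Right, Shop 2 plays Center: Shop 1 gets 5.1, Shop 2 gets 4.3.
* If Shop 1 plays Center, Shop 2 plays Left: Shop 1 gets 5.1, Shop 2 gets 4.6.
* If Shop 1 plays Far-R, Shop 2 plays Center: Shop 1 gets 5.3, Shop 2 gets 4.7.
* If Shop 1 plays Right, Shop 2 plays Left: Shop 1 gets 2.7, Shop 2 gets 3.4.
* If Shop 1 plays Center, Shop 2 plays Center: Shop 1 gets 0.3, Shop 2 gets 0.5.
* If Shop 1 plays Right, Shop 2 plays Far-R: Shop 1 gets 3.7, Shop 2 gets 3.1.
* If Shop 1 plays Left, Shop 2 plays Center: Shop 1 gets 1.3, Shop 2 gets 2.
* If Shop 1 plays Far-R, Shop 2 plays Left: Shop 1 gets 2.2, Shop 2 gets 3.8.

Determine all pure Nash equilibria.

For each player, find the best response to each opponent profile; mutual best responses are the pure NE.
Shop 1 against Left: payoffs 3.4, 5.1, 2.7, 2.2 → best response Center.
Shop 1 against Center: payoffs 1.3, 0.3, 5.1, 5.3 → best response Far-R.
Shop 1 against Right: payoffs 3.6, 5.9, 2.7, 3.7 → best response Center.
Shop 1 against Far-R: payoffs 5.4, 4.7, 3.7, 0.5 → best response Left.
Shop 2 against Left: payoffs 1.7, 2, 1.6, 2.9 → best response Far-R.
Shop 2 against Center: payoffs 4.6, 0.5, 0.4, 0 → best response Left.
Shop 2 against Right: payoffs 3.4, 4.3, 5.9, 3.1 → best response Right.
Shop 2 against Far-R: payoffs 3.8, 4.7, 1.1, 1.9 → best response Center.
Mutual best responses: (Left, Far-R); (Center, Left); (Far-R, Center).

The pure Nash equilibria are (Left, Far-R); (Center, Left); (Far-R, Center).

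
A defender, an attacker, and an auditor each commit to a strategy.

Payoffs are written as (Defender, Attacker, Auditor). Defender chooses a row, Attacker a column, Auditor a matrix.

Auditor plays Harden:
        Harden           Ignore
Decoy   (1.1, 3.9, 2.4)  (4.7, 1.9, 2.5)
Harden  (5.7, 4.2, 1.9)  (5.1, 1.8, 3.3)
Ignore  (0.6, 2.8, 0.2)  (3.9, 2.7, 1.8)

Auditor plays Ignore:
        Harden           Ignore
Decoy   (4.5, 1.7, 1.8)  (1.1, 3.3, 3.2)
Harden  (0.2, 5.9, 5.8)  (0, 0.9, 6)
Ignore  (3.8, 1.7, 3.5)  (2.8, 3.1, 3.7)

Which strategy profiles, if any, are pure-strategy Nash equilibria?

(Ignore, Ignore, Ignore)

Defender against (Harden, Harden): payoffs 1.1, 5.7, 0.6 → best response Harden.
Defender against (Harden, Ignore): payoffs 4.5, 0.2, 3.8 → best response Decoy.
Defender against (Ignore, Harden): payoffs 4.7, 5.1, 3.9 → best response Harden.
Defender against (Ignore, Ignore): payoffs 1.1, 0, 2.8 → best response Ignore.
Attacker against (Decoy, Harden): payoffs 3.9, 1.9 → best response Harden.
Attacker against (Decoy, Ignore): payoffs 1.7, 3.3 → best response Ignore.
Attacker against (Harden, Harden): payoffs 4.2, 1.8 → best response Harden.
Attacker against (Harden, Ignore): payoffs 5.9, 0.9 → best response Harden.
Attacker against (Ignore, Harden): payoffs 2.8, 2.7 → best response Harden.
Attacker against (Ignore, Ignore): payoffs 1.7, 3.1 → best response Ignore.
Auditor against (Decoy, Harden): payoffs 2.4, 1.8 → best response Harden.
Auditor against (Decoy, Ignore): payoffs 2.5, 3.2 → best response Ignore.
Auditor against (Harden, Harden): payoffs 1.9, 5.8 → best response Ignore.
Auditor against (Harden, Ignore): payoffs 3.3, 6 → best response Ignore.
Auditor against (Ignore, Harden): payoffs 0.2, 3.5 → best response Ignore.
Auditor against (Ignore, Ignore): payoffs 1.8, 3.7 → best response Ignore.
Mutual best responses: (Ignore, Ignore, Ignore).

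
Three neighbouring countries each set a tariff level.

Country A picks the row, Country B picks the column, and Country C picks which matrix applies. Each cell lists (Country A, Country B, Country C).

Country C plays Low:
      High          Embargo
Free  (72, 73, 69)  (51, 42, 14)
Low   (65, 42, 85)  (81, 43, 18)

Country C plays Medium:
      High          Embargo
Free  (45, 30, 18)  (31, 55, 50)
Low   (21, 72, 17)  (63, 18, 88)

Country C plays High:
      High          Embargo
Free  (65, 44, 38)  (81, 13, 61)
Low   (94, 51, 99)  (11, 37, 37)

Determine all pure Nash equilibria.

Country A against (High, Low): payoffs 72, 65 → best response Free.
Country A against (High, Medium): payoffs 45, 21 → best response Free.
Country A against (High, High): payoffs 65, 94 → best response Low.
Country A against (Embargo, Low): payoffs 51, 81 → best response Low.
Country A against (Embargo, Medium): payoffs 31, 63 → best response Low.
Country A against (Embargo, High): payoffs 81, 11 → best response Free.
Country B against (Free, Low): payoffs 73, 42 → best response High.
Country B against (Free, Medium): payoffs 30, 55 → best response Embargo.
Country B against (Free, High): payoffs 44, 13 → best response High.
Country B against (Low, Low): payoffs 42, 43 → best response Embargo.
Country B against (Low, Medium): payoffs 72, 18 → best response High.
Country B against (Low, High): payoffs 51, 37 → best response High.
Country C against (Free, High): payoffs 69, 18, 38 → best response Low.
Country C against (Free, Embargo): payoffs 14, 50, 61 → best response High.
Country C against (Low, High): payoffs 85, 17, 99 → best response High.
Country C against (Low, Embargo): payoffs 18, 88, 37 → best response Medium.
Mutual best responses: (Free, High, Low); (Low, High, High).

(Free, High, Low), (Low, High, High)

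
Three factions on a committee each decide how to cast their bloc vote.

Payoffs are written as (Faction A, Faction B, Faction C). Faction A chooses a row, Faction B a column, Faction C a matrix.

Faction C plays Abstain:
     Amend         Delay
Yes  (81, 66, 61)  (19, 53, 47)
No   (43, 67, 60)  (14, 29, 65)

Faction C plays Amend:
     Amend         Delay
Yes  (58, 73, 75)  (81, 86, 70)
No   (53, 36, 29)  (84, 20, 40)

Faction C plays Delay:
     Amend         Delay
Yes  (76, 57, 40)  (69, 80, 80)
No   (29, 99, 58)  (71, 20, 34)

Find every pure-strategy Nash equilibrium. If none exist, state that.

Faction A against (Amend, Abstain): payoffs 81, 43 → best response Yes.
Faction A against (Amend, Amend): payoffs 58, 53 → best response Yes.
Faction A against (Amend, Delay): payoffs 76, 29 → best response Yes.
Faction A against (Delay, Abstain): payoffs 19, 14 → best response Yes.
Faction A against (Delay, Amend): payoffs 81, 84 → best response No.
Faction A against (Delay, Delay): payoffs 69, 71 → best response No.
Faction B against (Yes, Abstain): payoffs 66, 53 → best response Amend.
Faction B against (Yes, Amend): payoffs 73, 86 → best response Delay.
Faction B against (Yes, Delay): payoffs 57, 80 → best response Delay.
Faction B against (No, Abstain): payoffs 67, 29 → best response Amend.
Faction B against (No, Amend): payoffs 36, 20 → best response Amend.
Faction B against (No, Delay): payoffs 99, 20 → best response Amend.
Faction C against (Yes, Amend): payoffs 61, 75, 40 → best response Amend.
Faction C against (Yes, Delay): payoffs 47, 70, 80 → best response Delay.
Faction C against (No, Amend): payoffs 60, 29, 58 → best response Abstain.
Faction C against (No, Delay): payoffs 65, 40, 34 → best response Abstain.
No profile is a mutual best response for all players.

There is no pure-strategy Nash equilibrium.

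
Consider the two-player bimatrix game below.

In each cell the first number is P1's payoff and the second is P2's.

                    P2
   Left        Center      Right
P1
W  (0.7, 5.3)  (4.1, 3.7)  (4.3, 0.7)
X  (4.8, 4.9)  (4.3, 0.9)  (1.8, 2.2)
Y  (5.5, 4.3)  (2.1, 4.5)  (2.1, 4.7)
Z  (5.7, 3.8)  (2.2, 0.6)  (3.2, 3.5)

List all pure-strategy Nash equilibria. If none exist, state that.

P1 against Left: payoffs 0.7, 4.8, 5.5, 5.7 → best response Z.
P1 against Center: payoffs 4.1, 4.3, 2.1, 2.2 → best response X.
P1 against Right: payoffs 4.3, 1.8, 2.1, 3.2 → best response W.
P2 against W: payoffs 5.3, 3.7, 0.7 → best response Left.
P2 against X: payoffs 4.9, 0.9, 2.2 → best response Left.
P2 against Y: payoffs 4.3, 4.5, 4.7 → best response Right.
P2 against Z: payoffs 3.8, 0.6, 3.5 → best response Left.
Mutual best responses: (Z, Left).

The unique pure-strategy Nash equilibrium is (Z, Left).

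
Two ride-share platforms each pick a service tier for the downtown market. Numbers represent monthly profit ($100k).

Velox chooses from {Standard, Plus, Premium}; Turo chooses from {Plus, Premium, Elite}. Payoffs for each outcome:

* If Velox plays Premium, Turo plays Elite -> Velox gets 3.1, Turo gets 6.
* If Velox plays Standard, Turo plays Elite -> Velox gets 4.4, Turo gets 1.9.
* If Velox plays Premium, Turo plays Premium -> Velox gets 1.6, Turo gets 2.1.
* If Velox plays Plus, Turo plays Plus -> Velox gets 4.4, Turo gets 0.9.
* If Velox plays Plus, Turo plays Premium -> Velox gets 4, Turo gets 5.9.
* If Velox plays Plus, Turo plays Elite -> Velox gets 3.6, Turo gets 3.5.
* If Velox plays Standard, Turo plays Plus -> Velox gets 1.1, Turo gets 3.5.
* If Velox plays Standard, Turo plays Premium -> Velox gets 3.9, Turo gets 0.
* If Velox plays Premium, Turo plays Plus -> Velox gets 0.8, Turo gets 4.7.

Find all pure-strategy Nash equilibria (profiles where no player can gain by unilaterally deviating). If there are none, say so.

Velox against Plus: payoffs 1.1, 4.4, 0.8 → best response Plus.
Velox against Premium: payoffs 3.9, 4, 1.6 → best response Plus.
Velox against Elite: payoffs 4.4, 3.6, 3.1 → best response Standard.
Turo against Standard: payoffs 3.5, 0, 1.9 → best response Plus.
Turo against Plus: payoffs 0.9, 5.9, 3.5 → best response Premium.
Turo against Premium: payoffs 4.7, 2.1, 6 → best response Elite.
Mutual best responses: (Plus, Premium).

(Plus, Premium)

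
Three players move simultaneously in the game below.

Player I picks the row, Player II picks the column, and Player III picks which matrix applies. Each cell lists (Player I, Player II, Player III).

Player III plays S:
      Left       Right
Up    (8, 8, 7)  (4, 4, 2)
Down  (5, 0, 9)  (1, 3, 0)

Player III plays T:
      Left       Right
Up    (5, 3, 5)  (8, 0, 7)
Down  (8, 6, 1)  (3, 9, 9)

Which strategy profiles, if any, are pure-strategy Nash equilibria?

The unique pure-strategy Nash equilibrium is (Up, Left, S).

Player I against (Left, S): payoffs 8, 5 → best response Up.
Player I against (Left, T): payoffs 5, 8 → best response Down.
Player I against (Right, S): payoffs 4, 1 → best response Up.
Player I against (Right, T): payoffs 8, 3 → best response Up.
Player II against (Up, S): payoffs 8, 4 → best response Left.
Player II against (Up, T): payoffs 3, 0 → best response Left.
Player II against (Down, S): payoffs 0, 3 → best response Right.
Player II against (Down, T): payoffs 6, 9 → best response Right.
Player III against (Up, Left): payoffs 7, 5 → best response S.
Player III against (Up, Right): payoffs 2, 7 → best response T.
Player III against (Down, Left): payoffs 9, 1 → best response S.
Player III against (Down, Right): payoffs 0, 9 → best response T.
Mutual best responses: (Up, Left, S).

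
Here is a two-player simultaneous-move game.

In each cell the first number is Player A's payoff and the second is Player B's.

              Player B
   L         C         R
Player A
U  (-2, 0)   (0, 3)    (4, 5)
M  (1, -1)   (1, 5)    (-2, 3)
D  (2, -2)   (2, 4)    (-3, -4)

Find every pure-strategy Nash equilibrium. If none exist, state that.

Player A against L: payoffs -2, 1, 2 → best response D.
Player A against C: payoffs 0, 1, 2 → best response D.
Player A against R: payoffs 4, -2, -3 → best response U.
Player B against U: payoffs 0, 3, 5 → best response R.
Player B against M: payoffs -1, 5, 3 → best response C.
Player B against D: payoffs -2, 4, -4 → best response C.
Mutual best responses: (U, R); (D, C).

(U, R); (D, C)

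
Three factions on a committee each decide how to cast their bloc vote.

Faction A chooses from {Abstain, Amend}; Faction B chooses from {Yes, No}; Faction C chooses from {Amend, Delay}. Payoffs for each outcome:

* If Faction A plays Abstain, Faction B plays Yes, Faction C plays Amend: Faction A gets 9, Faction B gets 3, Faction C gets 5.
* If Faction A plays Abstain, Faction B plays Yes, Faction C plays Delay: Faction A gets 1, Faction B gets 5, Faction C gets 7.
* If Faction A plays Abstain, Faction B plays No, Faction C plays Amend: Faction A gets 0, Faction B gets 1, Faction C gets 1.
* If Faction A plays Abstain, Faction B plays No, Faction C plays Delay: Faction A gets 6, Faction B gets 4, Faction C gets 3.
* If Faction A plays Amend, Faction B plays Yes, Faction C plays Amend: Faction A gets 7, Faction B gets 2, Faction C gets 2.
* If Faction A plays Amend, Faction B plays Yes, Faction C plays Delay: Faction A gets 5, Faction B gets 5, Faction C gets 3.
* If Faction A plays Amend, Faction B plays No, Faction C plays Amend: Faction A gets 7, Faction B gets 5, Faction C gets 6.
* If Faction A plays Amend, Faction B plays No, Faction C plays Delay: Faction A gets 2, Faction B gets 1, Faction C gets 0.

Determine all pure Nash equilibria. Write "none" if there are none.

Faction A against (Yes, Amend): payoffs 9, 7 → best response Abstain.
Faction A against (Yes, Delay): payoffs 1, 5 → best response Amend.
Faction A against (No, Amend): payoffs 0, 7 → best response Amend.
Faction A against (No, Delay): payoffs 6, 2 → best response Abstain.
Faction B against (Abstain, Amend): payoffs 3, 1 → best response Yes.
Faction B against (Abstain, Delay): payoffs 5, 4 → best response Yes.
Faction B against (Amend, Amend): payoffs 2, 5 → best response No.
Faction B against (Amend, Delay): payoffs 5, 1 → best response Yes.
Faction C against (Abstain, Yes): payoffs 5, 7 → best response Delay.
Faction C against (Abstain, No): payoffs 1, 3 → best response Delay.
Faction C against (Amend, Yes): payoffs 2, 3 → best response Delay.
Faction C against (Amend, No): payoffs 6, 0 → best response Amend.
Mutual best responses: (Amend, Yes, Delay); (Amend, No, Amend).

(Amend, Yes, Delay) and (Amend, No, Amend)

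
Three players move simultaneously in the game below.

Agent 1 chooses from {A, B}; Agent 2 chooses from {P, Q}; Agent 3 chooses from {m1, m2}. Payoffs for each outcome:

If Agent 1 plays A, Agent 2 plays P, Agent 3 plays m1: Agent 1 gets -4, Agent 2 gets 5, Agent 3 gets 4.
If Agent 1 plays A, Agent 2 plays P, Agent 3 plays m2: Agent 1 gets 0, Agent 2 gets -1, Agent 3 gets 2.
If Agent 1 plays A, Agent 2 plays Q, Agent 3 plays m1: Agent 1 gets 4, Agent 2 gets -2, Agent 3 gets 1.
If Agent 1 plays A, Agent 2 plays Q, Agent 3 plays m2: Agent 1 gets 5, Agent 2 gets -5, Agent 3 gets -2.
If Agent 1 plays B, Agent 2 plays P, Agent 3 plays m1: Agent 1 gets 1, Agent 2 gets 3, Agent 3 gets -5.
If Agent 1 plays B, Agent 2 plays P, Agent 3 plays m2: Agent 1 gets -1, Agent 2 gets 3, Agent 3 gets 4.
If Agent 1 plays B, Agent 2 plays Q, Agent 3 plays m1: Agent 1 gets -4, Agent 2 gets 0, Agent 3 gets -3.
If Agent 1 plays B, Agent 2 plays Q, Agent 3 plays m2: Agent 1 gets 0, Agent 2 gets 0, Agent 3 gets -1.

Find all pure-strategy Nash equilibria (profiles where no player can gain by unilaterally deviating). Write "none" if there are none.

(A, P, m1): Agent 1 can switch to B (-4 → 1). Not NE.
(A, P, m2): Agent 3 can switch to m1 (2 → 4). Not NE.
(A, Q, m1): Agent 2 can switch to P (-2 → 5). Not NE.
(A, Q, m2): Agent 2 can switch to P (-5 → -1). Not NE.
(B, P, m1): Agent 3 can switch to m2 (-5 → 4). Not NE.
(B, P, m2): Agent 1 can switch to A (-1 → 0). Not NE.
(The remaining 2 profiles each have a profitable deviation by the same check.)

none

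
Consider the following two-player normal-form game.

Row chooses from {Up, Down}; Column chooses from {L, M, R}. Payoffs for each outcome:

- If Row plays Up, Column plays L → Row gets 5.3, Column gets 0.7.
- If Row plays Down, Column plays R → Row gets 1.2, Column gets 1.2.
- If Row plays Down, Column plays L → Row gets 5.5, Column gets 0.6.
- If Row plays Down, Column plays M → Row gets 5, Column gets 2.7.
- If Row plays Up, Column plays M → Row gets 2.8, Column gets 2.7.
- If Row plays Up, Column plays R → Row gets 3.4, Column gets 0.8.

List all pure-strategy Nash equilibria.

The unique pure-strategy Nash equilibrium is (Down, M).

Row against L: payoffs 5.3, 5.5 → best response Down.
Row against M: payoffs 2.8, 5 → best response Down.
Row against R: payoffs 3.4, 1.2 → best response Up.
Column against Up: payoffs 0.7, 2.7, 0.8 → best response M.
Column against Down: payoffs 0.6, 2.7, 1.2 → best response M.
Mutual best responses: (Down, M).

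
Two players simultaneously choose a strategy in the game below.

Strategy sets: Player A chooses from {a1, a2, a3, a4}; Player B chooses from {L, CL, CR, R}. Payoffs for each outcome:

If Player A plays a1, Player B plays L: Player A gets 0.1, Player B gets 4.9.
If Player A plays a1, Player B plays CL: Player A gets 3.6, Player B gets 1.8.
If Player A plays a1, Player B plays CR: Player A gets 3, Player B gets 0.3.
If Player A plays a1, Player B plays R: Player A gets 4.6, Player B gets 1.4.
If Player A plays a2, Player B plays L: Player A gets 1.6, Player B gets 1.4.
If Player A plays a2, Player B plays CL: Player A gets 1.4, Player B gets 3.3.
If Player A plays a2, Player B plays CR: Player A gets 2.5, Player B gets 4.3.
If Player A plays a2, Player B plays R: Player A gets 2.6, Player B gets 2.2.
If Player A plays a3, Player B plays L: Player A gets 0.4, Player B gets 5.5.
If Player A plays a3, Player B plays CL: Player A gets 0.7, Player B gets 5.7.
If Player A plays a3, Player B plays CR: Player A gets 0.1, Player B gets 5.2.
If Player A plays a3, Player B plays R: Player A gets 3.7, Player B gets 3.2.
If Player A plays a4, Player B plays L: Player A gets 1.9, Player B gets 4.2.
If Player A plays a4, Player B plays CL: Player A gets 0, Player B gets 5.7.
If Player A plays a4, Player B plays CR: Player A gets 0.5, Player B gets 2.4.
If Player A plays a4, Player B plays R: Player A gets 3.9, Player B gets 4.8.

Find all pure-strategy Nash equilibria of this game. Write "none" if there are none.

Player A against L: payoffs 0.1, 1.6, 0.4, 1.9 → best response a4.
Player A against CL: payoffs 3.6, 1.4, 0.7, 0 → best response a1.
Player A against CR: payoffs 3, 2.5, 0.1, 0.5 → best response a1.
Player A against R: payoffs 4.6, 2.6, 3.7, 3.9 → best response a1.
Player B against a1: payoffs 4.9, 1.8, 0.3, 1.4 → best response L.
Player B against a2: payoffs 1.4, 3.3, 4.3, 2.2 → best response CR.
Player B against a3: payoffs 5.5, 5.7, 5.2, 3.2 → best response CL.
Player B against a4: payoffs 4.2, 5.7, 2.4, 4.8 → best response CL.
No profile is a mutual best response for all players.

This game has no pure Nash equilibrium.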